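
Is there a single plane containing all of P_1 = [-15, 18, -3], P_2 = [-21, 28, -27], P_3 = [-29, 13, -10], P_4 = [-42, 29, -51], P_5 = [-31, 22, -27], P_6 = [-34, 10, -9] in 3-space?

The plane through P_1, P_2, P_3 has normal n = P_1P_2 × P_1P_3 = (-190, 294, 170) and equation n·P = 7632.
Checking the remaining points: n·P_4 = 7836, n·P_5 = 7768, n·P_6 = 7870.
Since n·P_4 = 7836 ≠ 7632, P_4 is off the plane and the points are not all coplanar.

No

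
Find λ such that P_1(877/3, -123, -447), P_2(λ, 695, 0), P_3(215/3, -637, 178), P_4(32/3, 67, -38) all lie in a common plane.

-524/3

The points are coplanar iff P_1P_2 · (P_1P_3 × P_1P_4) = 0.
Expanding, this is linear in λ: (-328976)λ + (-172383424/3) = 0.
So λ = -524/3.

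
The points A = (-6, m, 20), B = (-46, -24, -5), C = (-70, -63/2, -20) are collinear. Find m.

Collinearity requires AB × AC = 0; each component is linear in m.
The x-component gives (15)m + (345/2) = 0, so m = -23/2.
The remaining components then also vanish.

-23/2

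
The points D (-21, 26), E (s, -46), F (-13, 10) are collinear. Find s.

Collinearity: (E − D) must be parallel to (F − D) = (8, -16).
Cross-multiplying the components: (s − (-21))·(-16) = (-72)·(8).
Solving gives s = 15.

15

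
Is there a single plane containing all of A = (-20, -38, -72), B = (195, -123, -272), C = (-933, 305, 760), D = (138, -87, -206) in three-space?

Yes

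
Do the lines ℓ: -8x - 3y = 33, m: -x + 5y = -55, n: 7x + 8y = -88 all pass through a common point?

Yes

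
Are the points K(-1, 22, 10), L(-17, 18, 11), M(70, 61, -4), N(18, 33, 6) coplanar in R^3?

Yes

The four points are coplanar iff the 3×3 determinant with rows KL, KM, KN is zero.
Rows: (-16, -4, 1), (71, 39, -14), (19, 11, -4).
Expanding along the first row: (-16)(-2) − (-4)(-18) + (1)(40) = 0.
Zero determinant ⇒ coplanar.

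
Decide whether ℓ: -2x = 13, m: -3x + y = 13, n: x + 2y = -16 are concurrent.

Intersecting ℓ and m: solving the 2×2 system gives (x, y) = (-13/2, -13/2).
Substitute into n: (1)(-13/2) + (2)(-13/2) = -39/2.
But n requires -16 ≠ -39/2, so the three lines have no common point.

No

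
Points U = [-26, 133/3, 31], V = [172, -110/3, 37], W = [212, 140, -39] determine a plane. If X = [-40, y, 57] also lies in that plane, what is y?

-16

The plane through U, V, W has equation 5096x + 15288y + 38220z = 1730092.
Substituting X: (15288)y + (1974700) = 1730092, so y = -16.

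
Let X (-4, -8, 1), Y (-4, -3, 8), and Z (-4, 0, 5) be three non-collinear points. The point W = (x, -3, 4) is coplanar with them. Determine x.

-4

The plane through X, Y, Z has equation −36x = 144.
Substituting W: (-36)x + (0) = 144, so x = -4.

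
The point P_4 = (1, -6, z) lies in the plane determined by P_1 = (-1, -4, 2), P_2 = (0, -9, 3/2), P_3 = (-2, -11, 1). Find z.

A normal to the plane is n = P_1P_2 × P_1P_3 = (3/2, 3/2, -12).
P_4 lies in the plane iff n · P_1P_4 = 0.
This gives (-12)z + (24) = 0, so z = 2.

2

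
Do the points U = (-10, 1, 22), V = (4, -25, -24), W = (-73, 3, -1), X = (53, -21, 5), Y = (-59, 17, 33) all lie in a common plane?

Yes

The plane through U, V, W has normal n = UV × UW = (690, 3220, -1610) and equation n·P = -39100.
Checking the remaining points: n·X = -39100, n·Y = -39100.
All equal -39100, so all 5 points lie in one plane.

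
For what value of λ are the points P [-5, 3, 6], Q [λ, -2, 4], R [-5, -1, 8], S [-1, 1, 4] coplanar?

1

Coplanarity ⇔ det[PQ; PR; PS] = 0.
Expanding, this is linear in λ: (12)λ + (-12) = 0.
So λ = 1.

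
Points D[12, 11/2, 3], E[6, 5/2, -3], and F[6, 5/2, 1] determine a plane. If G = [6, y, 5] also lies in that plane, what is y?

The plane through D, E, F has equation −12x + 24y = -12.
Substituting G: (24)y + (-72) = -12, so y = 5/2.

5/2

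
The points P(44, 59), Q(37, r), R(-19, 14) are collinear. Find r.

Collinearity: (Q − P) must be parallel to (R − P) = (-63, -45).
Cross-multiplying the components: (r − 59)·(-63) = (-7)·(-45).
Solving gives r = 54.

54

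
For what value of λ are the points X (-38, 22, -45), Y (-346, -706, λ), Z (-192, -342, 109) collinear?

Collinearity requires XY × XZ = 0; each component is linear in λ.
The x-component gives (364)λ + (-95732) = 0, so λ = 263.
The remaining components then also vanish.

263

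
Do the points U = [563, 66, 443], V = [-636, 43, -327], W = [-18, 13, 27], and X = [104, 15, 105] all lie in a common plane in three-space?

Yes

The four points are coplanar iff the 3×3 determinant with rows UV, UW, UX is zero.
Rows: (-1199, -23, -770), (-581, -53, -416), (-459, -51, -338).
Expanding along the first row: (-1199)(-3302) − (-23)(5434) + (-770)(5304) = 0.
Zero determinant ⇒ coplanar.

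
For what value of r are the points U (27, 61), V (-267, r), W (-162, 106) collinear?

131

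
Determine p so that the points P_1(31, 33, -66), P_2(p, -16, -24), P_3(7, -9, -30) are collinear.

3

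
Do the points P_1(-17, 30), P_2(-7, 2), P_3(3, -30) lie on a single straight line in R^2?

P_1P_2 = (10, -28), P_1P_3 = (20, -60).
If collinear, P_1P_3 would be a scalar multiple of P_1P_2. But (10)·(-60) ≠ (-28)·(20) (difference -40), so they are not parallel; the points are not collinear.

No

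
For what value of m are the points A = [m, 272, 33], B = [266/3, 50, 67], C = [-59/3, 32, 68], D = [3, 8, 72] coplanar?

Coplanarity ⇔ det[AB; AC; AD] = 0.
Expanding, this is linear in m: (48)m + (-3216) = 0.
So m = 67.

67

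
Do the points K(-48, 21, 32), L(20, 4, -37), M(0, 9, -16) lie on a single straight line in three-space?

No

KL = (68, -17, -69), KM = (48, -12, -48).
Comparing components 2 and 3: (-17)(-48) − (-69)(-12) = -12 ≠ 0, so KL and KM are not parallel and the points are not collinear.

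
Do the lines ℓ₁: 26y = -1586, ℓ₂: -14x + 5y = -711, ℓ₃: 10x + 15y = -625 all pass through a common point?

Yes

Lines aᵢx + bᵢy = cᵢ with pairwise distinct directions are concurrent exactly when det[aᵢ bᵢ cᵢ] = 0.
Here the determinant is 0.
It vanishes, so the lines are concurrent at (29, -61).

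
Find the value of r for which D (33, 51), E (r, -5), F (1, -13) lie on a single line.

5

The three points are collinear iff det[DE; DF] = 0.
This determinant is linear in r: (-64)r + (320) = 0, so r = 5.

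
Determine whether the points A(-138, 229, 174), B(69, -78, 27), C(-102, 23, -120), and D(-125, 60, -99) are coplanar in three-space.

With A as base: AB = (207, -307, -147), AC = (36, -206, -294), AD = (13, -169, -273).
AC × AD = (6552, 6006, -3406).
AB · (AC × AD) = 13104.
Since 13104 ≠ 0, the four points are not coplanar.

No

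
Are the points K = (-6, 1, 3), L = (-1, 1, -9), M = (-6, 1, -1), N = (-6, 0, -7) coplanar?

No

The four points are coplanar iff the 3×3 determinant with rows KL, KM, KN is zero.
Rows: (5, 0, -12), (0, 0, -4), (0, -1, -10).
Expanding along the first row: (5)(-4) − (0)(0) + (-12)(0) = -20.
Nonzero ⇒ not coplanar.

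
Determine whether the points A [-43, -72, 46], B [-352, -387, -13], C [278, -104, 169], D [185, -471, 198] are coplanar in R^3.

The four points are coplanar iff the 3×3 determinant with rows AB, AC, AD is zero.
Rows: (-309, -315, -59), (321, -32, 123), (228, -399, 152).
Expanding along the first row: (-309)(44213) − (-315)(20748) + (-59)(-120783) = 0.
Zero determinant ⇒ coplanar.

Yes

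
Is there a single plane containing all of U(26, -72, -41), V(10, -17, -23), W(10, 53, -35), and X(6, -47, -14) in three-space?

No

The four points are coplanar iff the 3×3 determinant with rows UV, UW, UX is zero.
Rows: (-16, 55, 18), (-16, 125, 6), (-20, 25, 27).
Expanding along the first row: (-16)(3225) − (55)(-312) + (18)(2100) = 3360.
Nonzero ⇒ not coplanar.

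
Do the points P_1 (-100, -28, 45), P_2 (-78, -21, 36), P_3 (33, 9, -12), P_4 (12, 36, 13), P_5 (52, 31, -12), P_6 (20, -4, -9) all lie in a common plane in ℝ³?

The plane through P_1, P_2, P_3 has normal n = P_1P_2 × P_1P_3 = (-66, 57, -117) and equation n·P = -261.
Checking the remaining points: n·P_4 = -261, n·P_5 = -261, n·P_6 = -495.
Since n·P_6 = -495 ≠ -261, P_6 is off the plane and the points are not all coplanar.

No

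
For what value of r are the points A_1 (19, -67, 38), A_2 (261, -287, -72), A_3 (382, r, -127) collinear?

Collinearity requires A_1A_2 × A_1A_3 = 0; each component is linear in r.
The x-component gives (110)r + (43670) = 0, so r = -397.
The remaining components then also vanish.

-397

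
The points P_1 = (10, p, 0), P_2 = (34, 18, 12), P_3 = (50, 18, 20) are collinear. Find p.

Direction P_2P_3 = (16, 0, 8). From the x-coordinate of P_1, the parameter along the line is τ = (10 − 34)/16 = -3/2.
Then p = 18 + (-3/2)·(0) = 18.

18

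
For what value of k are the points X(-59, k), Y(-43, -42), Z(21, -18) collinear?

Collinearity: (X − Y) must be parallel to (Z − Y) = (64, 24).
Cross-multiplying the components: (k − (-42))·(64) = (-16)·(24).
Solving gives k = -48.

-48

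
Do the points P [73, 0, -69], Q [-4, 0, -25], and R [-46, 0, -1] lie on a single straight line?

PQ = (-77, 0, 44), PR = (-119, 0, 68).
PQ × PR = (0, 0, 0).
The cross product vanishes, so the three points are collinear.

Yes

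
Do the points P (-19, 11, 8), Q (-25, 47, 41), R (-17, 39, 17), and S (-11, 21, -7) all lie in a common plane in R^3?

Yes

A normal to the plane through P, Q, R is n = PQ × PR = (-600, 120, -240).
The plane has equation n·X = 10800. For S: n·S = 10800.
Equal, so S lies in the plane and all four are coplanar.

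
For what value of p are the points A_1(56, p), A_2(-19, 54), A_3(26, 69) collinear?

79

Collinearity: (A_1 − A_2) must be parallel to (A_3 − A_2) = (45, 15).
Cross-multiplying the components: (p − 54)·(45) = (75)·(15).
Solving gives p = 79.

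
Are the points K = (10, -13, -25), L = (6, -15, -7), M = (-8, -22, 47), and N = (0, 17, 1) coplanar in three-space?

No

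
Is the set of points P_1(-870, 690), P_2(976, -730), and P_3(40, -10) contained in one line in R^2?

Yes

P_1P_2 = (1846, -1420), P_1P_3 = (910, -700).
Checking proportionality: P_1P_3 = 35/71·P_1P_2, so the vectors are parallel and the points are collinear.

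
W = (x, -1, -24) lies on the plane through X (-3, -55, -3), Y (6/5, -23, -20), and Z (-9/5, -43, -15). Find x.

Coplanarity requires XY · (XZ × XW) = 0.
XY = (21/5, 32, -17), XZ = (6/5, 12, -12); the triple product is linear in x with coefficient -180 and constant term 828.
Setting it to zero: x = 23/5.

23/5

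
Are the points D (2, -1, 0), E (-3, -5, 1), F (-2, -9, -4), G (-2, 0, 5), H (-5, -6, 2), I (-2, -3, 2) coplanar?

The plane through D, E, F has normal n = DE × DF = (24, -24, 24) and equation n·P = 72.
Checking the remaining points: n·G = 72, n·H = 72, n·I = 72.
All equal 72, so all 6 points lie in one plane.

Yes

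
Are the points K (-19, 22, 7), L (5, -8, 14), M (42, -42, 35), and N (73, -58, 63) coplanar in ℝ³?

Yes

With K as base: KL = (24, -30, 7), KM = (61, -64, 28), KN = (92, -80, 56).
KM × KN = (-1344, -840, 1008).
KL · (KM × KN) = 0.
The scalar triple product vanishes, so the four points are coplanar.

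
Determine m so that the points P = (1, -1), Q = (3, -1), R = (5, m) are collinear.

The three points are collinear iff det[PQ; PR] = 0.
This determinant is linear in m: (2)m + (2) = 0, so m = -1.

-1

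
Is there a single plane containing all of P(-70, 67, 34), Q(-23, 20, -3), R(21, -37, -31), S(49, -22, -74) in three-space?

A normal to the plane through P, Q, R is n = PQ × PR = (-793, -312, -611).
The plane has equation n·X = 13832. For S: n·S = 13221.
13221 ≠ 13832, so S is off the plane.

No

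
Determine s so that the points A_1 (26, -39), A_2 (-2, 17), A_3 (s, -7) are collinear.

10

The three points are collinear iff det[A_1A_2; A_1A_3] = 0.
This determinant is linear in s: (-56)s + (560) = 0, so s = 10.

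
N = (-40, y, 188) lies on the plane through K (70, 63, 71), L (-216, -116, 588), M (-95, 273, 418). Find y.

-532

The plane through K, L, M has equation −170683x + 13937y − 89595z = -17431024.
Substituting N: (13937)y + (-10016540) = -17431024, so y = -532.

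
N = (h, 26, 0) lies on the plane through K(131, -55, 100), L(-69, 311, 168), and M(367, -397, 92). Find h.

-15

A normal to the plane is n = KL × KM = (20328, 14448, -17976).
N lies in the plane iff n · KN = 0.
This gives (20328)h + (304920) = 0, so h = -15.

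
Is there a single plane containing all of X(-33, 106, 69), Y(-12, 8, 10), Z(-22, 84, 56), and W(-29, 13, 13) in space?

A normal to the plane through X, Y, Z is n = XY × XZ = (-24, -376, 616).
The plane has equation n·P = 3440. For W: n·W = 3816.
3816 ≠ 3440, so W is off the plane.

No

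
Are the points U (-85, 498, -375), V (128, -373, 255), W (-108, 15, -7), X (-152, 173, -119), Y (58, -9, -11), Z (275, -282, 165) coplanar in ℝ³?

No

The plane through U, V, W has normal n = UV × UW = (-16238, -92874, -122912) and equation n·P = 1220978.
Checking the remaining points: n·X = 1027502, n·Y = 1246094, n·Z = 1444538.
Since n·X = 1027502 ≠ 1220978, X is off the plane and the points are not all coplanar.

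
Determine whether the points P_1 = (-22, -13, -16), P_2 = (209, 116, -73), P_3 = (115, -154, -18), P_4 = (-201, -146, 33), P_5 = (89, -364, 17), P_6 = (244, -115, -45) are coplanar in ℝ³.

The plane through P_1, P_2, P_3 has normal n = P_1P_2 × P_1P_3 = (-8295, -7347, -50244) and equation n·P = 1081905.
Checking the remaining points: n·P_4 = 1081905, n·P_5 = 1081905, n·P_6 = 1081905.
All equal 1081905, so all 6 points lie in one plane.

Yes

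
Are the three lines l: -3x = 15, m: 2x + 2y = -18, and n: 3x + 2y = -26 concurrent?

No

Lines aᵢx + bᵢy = cᵢ with pairwise distinct directions are concurrent exactly when det[aᵢ bᵢ cᵢ] = 0.
Here the determinant is 18.
Nonzero, so no common point exists.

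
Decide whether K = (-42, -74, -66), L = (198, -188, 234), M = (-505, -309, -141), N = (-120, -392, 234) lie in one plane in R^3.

A normal to the plane through K, L, M is n = KL × KM = (79050, -120900, -109182).
The plane has equation n·P = 12832512. For N: n·N = 12358212.
12358212 ≠ 12832512, so N is off the plane.

No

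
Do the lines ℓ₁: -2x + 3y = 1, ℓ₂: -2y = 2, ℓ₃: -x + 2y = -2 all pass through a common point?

The three lines meet at one point iff the augmented coefficient matrix [aᵢ bᵢ cᵢ] has rank < 3, i.e. its determinant vanishes.
Here the determinant is -8.
Nonzero, so no common point exists.

No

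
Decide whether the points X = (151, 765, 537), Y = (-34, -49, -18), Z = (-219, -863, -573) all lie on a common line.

Yes

XY = (-185, -814, -555), XZ = (-370, -1628, -1110).
Each component of XZ is 2 times the corresponding component of XY, so XZ = 2·XY and the points are collinear.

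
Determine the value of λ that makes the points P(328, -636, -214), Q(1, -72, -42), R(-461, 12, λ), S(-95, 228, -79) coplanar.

665

Coplanarity ⇔ det[PQ; PR; PS] = 0.
Expanding, this is linear in λ: (43956)λ + (-29230740) = 0.
So λ = 665.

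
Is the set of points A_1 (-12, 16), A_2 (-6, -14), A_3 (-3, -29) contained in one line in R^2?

A_1A_2 = (6, -30), A_1A_3 = (9, -45).
Checking proportionality: A_1A_3 = 3/2·A_1A_2, so the vectors are parallel and the points are collinear.

Yes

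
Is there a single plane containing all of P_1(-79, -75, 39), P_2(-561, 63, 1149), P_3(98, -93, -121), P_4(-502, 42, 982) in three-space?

With P_1 as base: P_1P_2 = (-482, 138, 1110), P_1P_3 = (177, -18, -160), P_1P_4 = (-423, 117, 943).
P_1P_3 × P_1P_4 = (1746, -99231, 13095).
P_1P_2 · (P_1P_3 × P_1P_4) = 0.
The scalar triple product vanishes, so the four points are coplanar.

Yes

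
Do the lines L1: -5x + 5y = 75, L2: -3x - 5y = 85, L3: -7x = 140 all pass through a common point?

Yes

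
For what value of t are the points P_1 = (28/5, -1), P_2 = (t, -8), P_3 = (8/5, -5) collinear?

The three points are collinear iff det[P_1P_2; P_1P_3] = 0.
This determinant is linear in t: (-4)t + (-28/5) = 0, so t = -7/5.

-7/5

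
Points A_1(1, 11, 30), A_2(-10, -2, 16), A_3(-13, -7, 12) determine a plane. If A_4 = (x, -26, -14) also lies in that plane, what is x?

The plane through A_1, A_2, A_3 has equation −18x − 2y + 16z = 440.
Substituting A_4: (-18)x + (-172) = 440, so x = -34.

-34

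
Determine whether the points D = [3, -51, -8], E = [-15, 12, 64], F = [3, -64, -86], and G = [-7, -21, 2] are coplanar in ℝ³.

Yes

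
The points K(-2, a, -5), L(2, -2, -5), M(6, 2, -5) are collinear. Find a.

-6

Direction LM = (4, 4, 0). From the x-coordinate of K, the parameter along the line is τ = (-2 − 2)/4 = -1.
Then a = (-2) + (-1)·(4) = -6.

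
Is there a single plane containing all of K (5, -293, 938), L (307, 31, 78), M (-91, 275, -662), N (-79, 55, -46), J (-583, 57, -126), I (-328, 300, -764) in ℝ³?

The plane through K, L, M has normal n = KL × KM = (-29920, 565760, 202640) and equation n·P = 24159040.
Checking the remaining points: n·N = 24159040, n·J = 24159040, n·I = 24724800.
Since n·I = 24724800 ≠ 24159040, I is off the plane and the points are not all coplanar.

No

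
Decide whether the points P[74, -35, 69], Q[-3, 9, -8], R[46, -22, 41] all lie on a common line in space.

No

PQ = (-77, 44, -77), PR = (-28, 13, -28).
PQ × PR = (-231, 0, 231).
The cross product is nonzero, so the points do not lie on one line.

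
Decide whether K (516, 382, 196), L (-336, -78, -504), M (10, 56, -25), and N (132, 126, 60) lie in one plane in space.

The four points are coplanar iff the 3×3 determinant with rows KL, KM, KN is zero.
Rows: (-852, -460, -700), (-506, -326, -221), (-384, -256, -136).
Expanding along the first row: (-852)(-12240) − (-460)(-16048) + (-700)(4352) = 0.
Zero determinant ⇒ coplanar.

Yes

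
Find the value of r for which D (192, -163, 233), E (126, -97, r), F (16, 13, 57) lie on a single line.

Collinearity requires DE × DF = 0; each component is linear in r.
The x-component gives (-176)r + (29392) = 0, so r = 167.
The remaining components then also vanish.

167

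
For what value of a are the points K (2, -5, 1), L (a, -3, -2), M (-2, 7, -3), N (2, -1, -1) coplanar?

6

The points are coplanar iff KL · (KM × KN) = 0.
Expanding, this is linear in a: (-8)a + (48) = 0.
So a = 6.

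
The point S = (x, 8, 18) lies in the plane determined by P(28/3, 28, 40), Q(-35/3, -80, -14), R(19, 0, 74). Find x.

5/3

The plane through P, Q, R has equation −5184x + 192y + 1632z = 22272.
Substituting S: (-5184)x + (30912) = 22272, so x = 5/3.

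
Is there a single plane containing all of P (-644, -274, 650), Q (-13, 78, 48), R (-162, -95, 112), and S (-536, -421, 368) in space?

The four points are coplanar iff the 3×3 determinant with rows PQ, PR, PS is zero.
Rows: (631, 352, -602), (482, 179, -538), (108, -147, -282).
Expanding along the first row: (631)(-129564) − (352)(-77820) + (-602)(-90186) = -70272.
Nonzero ⇒ not coplanar.

No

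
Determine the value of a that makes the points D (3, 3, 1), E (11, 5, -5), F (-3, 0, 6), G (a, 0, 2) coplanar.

3

Coplanarity ⇔ det[DE; DF; DG] = 0.
Expanding, this is linear in a: (-8)a + (24) = 0.
So a = 3.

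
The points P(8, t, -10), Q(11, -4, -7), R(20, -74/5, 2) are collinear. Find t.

Collinearity requires PQ × PR = 0; each component is linear in t.
The x-component gives (-9)t + (-18/5) = 0, so t = -2/5.
The remaining components then also vanish.

-2/5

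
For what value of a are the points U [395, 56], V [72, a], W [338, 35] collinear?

-63

Collinearity: (V − U) must be parallel to (W − U) = (-57, -21).
Cross-multiplying the components: (a − 56)·(-57) = (-323)·(-21).
Solving gives a = -63.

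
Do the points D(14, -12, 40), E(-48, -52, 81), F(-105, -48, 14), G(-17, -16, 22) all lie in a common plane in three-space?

The four points are coplanar iff the 3×3 determinant with rows DE, DF, DG is zero.
Rows: (-62, -40, 41), (-119, -36, -26), (-31, -4, -18).
Expanding along the first row: (-62)(544) − (-40)(1336) + (41)(-640) = -6528.
Nonzero ⇒ not coplanar.

No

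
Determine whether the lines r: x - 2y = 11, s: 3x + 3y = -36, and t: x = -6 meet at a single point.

No

Lines aᵢx + bᵢy = cᵢ with pairwise distinct directions are concurrent exactly when det[aᵢ bᵢ cᵢ] = 0.
Here the determinant is -15.
Nonzero, so no common point exists.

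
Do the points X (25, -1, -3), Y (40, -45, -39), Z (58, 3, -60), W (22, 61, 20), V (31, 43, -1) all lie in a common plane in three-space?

The plane through X, Y, Z has normal n = XY × XZ = (2652, -333, 1512) and equation n·P = 62097.
Checking the remaining points: n·W = 68271, n·V = 66381.
Since n·W = 68271 ≠ 62097, W is off the plane and the points are not all coplanar.

No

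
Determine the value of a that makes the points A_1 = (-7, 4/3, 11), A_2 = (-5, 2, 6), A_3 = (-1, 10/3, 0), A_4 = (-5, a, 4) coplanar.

2

Normal to plane A_1A_2A_3: n = (8/3, -8, 0); plane equation n·P = -88/3.
Requiring n·A_4 = -88/3: (-8)a + (-40/3) = -88/3.
So a = 2.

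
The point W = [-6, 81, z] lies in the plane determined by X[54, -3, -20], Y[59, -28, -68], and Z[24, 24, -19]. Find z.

The plane through X, Y, Z has equation 1271x + 1435y − 615z = 76629.
Substituting W: (-615)z + (108609) = 76629, so z = 52.

52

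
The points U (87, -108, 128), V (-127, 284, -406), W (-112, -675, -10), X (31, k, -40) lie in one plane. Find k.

68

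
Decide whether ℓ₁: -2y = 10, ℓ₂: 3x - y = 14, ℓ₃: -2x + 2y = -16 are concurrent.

Yes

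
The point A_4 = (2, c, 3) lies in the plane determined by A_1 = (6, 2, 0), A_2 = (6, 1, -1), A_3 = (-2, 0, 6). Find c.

1

The plane through A_1, A_2, A_3 has equation −8x + 8y − 8z = -32.
Substituting A_4: (8)c + (-40) = -32, so c = 1.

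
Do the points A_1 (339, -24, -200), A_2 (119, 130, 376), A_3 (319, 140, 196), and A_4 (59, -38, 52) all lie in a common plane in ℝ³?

Yes

With A_1 as base: A_1A_2 = (-220, 154, 576), A_1A_3 = (-20, 164, 396), A_1A_4 = (-280, -14, 252).
A_1A_3 × A_1A_4 = (46872, -105840, 46200).
A_1A_2 · (A_1A_3 × A_1A_4) = 0.
The scalar triple product vanishes, so the four points are coplanar.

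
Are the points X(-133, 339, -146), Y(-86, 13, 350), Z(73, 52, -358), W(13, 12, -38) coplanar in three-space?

Yes

With X as base: XY = (47, -326, 496), XZ = (206, -287, -212), XW = (146, -327, 108).
XZ × XW = (-100320, -53200, -25460).
XY · (XZ × XW) = 0.
The scalar triple product vanishes, so the four points are coplanar.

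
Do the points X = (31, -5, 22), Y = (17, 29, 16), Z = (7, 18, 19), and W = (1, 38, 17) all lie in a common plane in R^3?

The four points are coplanar iff the 3×3 determinant with rows XY, XZ, XW is zero.
Rows: (-14, 34, -6), (-24, 23, -3), (-30, 43, -5).
Expanding along the first row: (-14)(14) − (34)(30) + (-6)(-342) = 836.
Nonzero ⇒ not coplanar.

No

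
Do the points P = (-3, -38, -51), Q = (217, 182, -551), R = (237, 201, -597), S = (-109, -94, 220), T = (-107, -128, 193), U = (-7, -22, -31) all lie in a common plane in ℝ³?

No

The plane through P, Q, R has normal n = PQ × PR = (-620, 120, -220) and equation n·X = 8520.
Checking the remaining points: n·S = 7900, n·T = 8520, n·U = 8520.
Since n·S = 7900 ≠ 8520, S is off the plane and the points are not all coplanar.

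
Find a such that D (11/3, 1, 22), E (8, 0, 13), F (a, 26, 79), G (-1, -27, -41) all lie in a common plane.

The points are coplanar iff DE · (DF × DG) = 0.
Expanding, this is linear in a: (189)a + (-1386) = 0.
So a = 22/3.

22/3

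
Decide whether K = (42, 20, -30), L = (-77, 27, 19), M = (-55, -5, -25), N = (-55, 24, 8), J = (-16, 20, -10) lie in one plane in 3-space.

Yes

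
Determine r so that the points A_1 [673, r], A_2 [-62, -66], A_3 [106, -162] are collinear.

-486

The three points are collinear iff det[A_1A_2; A_1A_3] = 0.
This determinant is linear in r: (168)r + (81648) = 0, so r = -486.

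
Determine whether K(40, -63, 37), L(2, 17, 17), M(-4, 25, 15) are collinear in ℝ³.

KL = (-38, 80, -20), KM = (-44, 88, -22).
KL × KM = (0, 44, 176).
The cross product is nonzero, so the points do not lie on one line.

No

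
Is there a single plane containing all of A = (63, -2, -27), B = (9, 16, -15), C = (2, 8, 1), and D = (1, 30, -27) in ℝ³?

No

A normal to the plane through A, B, C is n = AB × AC = (384, 780, 558).
The plane has equation n·P = 7566. For D: n·D = 8718.
8718 ≠ 7566, so D is off the plane.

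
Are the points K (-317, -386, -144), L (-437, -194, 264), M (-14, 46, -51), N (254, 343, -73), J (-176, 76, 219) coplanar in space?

The plane through K, L, M has normal n = KL × KM = (-158400, 134784, -110016) and equation n·P = 14028480.
Checking the remaining points: n·N = 14028480, n·J = 14028480.
All equal 14028480, so all 5 points lie in one plane.

Yes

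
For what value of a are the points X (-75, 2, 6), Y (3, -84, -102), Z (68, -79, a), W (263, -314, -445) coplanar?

Coplanarity ⇔ det[XY; XZ; XW] = 0.
Expanding, this is linear in a: (-4420)a + (-746980) = 0.
So a = -169.

-169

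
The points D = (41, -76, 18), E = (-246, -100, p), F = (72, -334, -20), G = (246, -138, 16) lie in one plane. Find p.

The points are coplanar iff DE · (DF × DG) = 0.
Expanding, this is linear in p: (50968)p + (-203872) = 0.
So p = 4.

4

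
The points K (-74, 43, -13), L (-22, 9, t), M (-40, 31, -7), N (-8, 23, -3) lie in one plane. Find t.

Normal to plane KMN: n = (0, 56, 112); plane equation n·P = 952.
Requiring n·L = 952: (112)t + (504) = 952.
So t = 4.

4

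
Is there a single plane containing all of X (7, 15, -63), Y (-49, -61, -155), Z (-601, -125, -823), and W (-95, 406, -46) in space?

Yes

The four points are coplanar iff the 3×3 determinant with rows XY, XZ, XW is zero.
Rows: (-56, -76, -92), (-608, -140, -760), (-102, 391, 17).
Expanding along the first row: (-56)(294780) − (-76)(-87856) + (-92)(-252008) = 0.
Zero determinant ⇒ coplanar.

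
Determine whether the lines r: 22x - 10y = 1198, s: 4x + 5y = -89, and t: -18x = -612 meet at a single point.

Lines aᵢx + bᵢy = cᵢ with pairwise distinct directions are concurrent exactly when det[aᵢ bᵢ cᵢ] = 0.
Here the determinant is 0.
It vanishes, so the lines are concurrent at (34, -45).

Yes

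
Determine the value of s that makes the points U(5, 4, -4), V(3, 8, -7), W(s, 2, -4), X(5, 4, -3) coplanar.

Coplanarity ⇔ det[UV; UW; UX] = 0.
Expanding, this is linear in s: (-4)s + (24) = 0.
So s = 6.

6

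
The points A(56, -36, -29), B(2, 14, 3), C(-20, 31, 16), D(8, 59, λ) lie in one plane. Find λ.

0

The points are coplanar iff AB · (AC × AD) = 0.
Expanding, this is linear in λ: (182)λ + (0) = 0.
So λ = 0.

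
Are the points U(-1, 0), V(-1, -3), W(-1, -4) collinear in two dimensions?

Yes

UV = (0, -3), UW = (0, -4).
det[UV; UW] = (0)(-4) − (-3)(0) = 0.
The determinant is zero, so the points are collinear.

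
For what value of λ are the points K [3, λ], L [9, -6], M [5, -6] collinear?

Collinearity: (K − L) must be parallel to (M − L) = (-4, 0).
Cross-multiplying the components: (λ − (-6))·(-4) = (-6)·(0).
Solving gives λ = -6.

-6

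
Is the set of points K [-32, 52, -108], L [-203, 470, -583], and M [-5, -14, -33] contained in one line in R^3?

KL = (-171, 418, -475), KM = (27, -66, 75).
Each component of KM is -3/19 times the corresponding component of KL, so KM = -3/19·KL and the points are collinear.

Yes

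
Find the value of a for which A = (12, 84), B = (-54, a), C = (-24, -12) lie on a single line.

The three points are collinear iff det[AB; AC] = 0.
This determinant is linear in a: (36)a + (3312) = 0, so a = -92.

-92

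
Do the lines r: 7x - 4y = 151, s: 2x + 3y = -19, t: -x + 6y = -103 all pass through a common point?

Yes

Lines aᵢx + bᵢy = cᵢ with pairwise distinct directions are concurrent exactly when det[aᵢ bᵢ cᵢ] = 0.
Here the determinant is 0.
It vanishes, so the lines are concurrent at (13, -15).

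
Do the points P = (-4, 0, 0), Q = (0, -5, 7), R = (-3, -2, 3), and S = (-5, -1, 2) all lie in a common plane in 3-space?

Yes

With P as base: PQ = (4, -5, 7), PR = (1, -2, 3), PS = (-1, -1, 2).
PR × PS = (-1, -5, -3).
PQ · (PR × PS) = 0.
The scalar triple product vanishes, so the four points are coplanar.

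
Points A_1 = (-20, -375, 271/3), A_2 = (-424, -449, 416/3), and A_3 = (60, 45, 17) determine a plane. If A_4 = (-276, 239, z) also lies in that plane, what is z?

17

Coplanarity requires A_1A_2 · (A_1A_3 × A_1A_4) = 0.
A_1A_2 = (-404, -74, 145/3), A_1A_3 = (80, 420, -220/3); the triple product is linear in z with coefficient -163760 and constant term 2783920.
Setting it to zero: z = 17.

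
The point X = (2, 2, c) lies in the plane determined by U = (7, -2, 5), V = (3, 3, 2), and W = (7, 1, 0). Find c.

5

A normal to the plane is n = UV × UW = (-16, -20, -12).
X lies in the plane iff n · UX = 0.
This gives (-12)c + (60) = 0, so c = 5.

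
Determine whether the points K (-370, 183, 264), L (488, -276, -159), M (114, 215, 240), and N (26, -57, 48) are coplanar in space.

With K as base: KL = (858, -459, -423), KM = (484, 32, -24), KN = (396, -240, -216).
KM × KN = (-12672, 95040, -128832).
KL · (KM × KN) = 0.
The scalar triple product vanishes, so the four points are coplanar.

Yes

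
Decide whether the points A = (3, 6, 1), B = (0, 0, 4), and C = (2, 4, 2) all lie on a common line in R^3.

Yes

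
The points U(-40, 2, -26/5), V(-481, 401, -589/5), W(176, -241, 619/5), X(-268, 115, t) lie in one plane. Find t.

Coplanarity ⇔ det[UV; UW; UX] = 0.
Expanding, this is linear in t: (20979)t + (-8538453/5) = 0.
So t = 407/5.

407/5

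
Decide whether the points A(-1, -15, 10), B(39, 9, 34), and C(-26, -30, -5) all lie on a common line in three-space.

AB = (40, 24, 24), AC = (-25, -15, -15).
AB × AC = (0, 0, 0).
The cross product vanishes, so the three points are collinear.

Yes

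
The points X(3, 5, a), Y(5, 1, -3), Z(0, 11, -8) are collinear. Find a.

Collinearity requires XY × XZ = 0; each component is linear in a.
The x-component gives (10)a + (50) = 0, so a = -5.
The remaining components then also vanish.

-5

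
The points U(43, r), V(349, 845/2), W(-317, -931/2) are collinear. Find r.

Collinearity: (U − V) must be parallel to (W − V) = (-666, -888).
Cross-multiplying the components: (r − 845/2)·(-666) = (-306)·(-888).
Solving gives r = 29/2.

29/2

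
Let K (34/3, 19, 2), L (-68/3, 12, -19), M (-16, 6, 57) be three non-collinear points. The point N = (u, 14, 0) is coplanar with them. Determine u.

-8

A normal to the plane is n = KL × KM = (-658, 2444, 752/3).
N lies in the plane iff n · KN = 0.
This gives (-658)u + (-5264) = 0, so u = -8.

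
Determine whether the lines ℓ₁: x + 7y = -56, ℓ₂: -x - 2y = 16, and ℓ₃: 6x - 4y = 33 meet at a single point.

No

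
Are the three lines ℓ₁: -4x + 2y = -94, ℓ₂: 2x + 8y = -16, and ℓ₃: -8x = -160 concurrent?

Lines aᵢx + bᵢy = cᵢ with pairwise distinct directions are concurrent exactly when det[aᵢ bᵢ cᵢ] = 0.
Here the determinant is 0.
It vanishes, so the lines are concurrent at (20, -7).

Yes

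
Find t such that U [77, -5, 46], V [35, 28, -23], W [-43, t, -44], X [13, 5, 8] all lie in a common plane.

Normal to plane UVX: n = (-564, 2820, 1692); plane equation n·P = 20304.
Requiring n·W = 20304: (2820)t + (-50196) = 20304.
So t = 25.

25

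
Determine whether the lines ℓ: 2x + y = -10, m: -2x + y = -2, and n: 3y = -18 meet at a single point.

Intersecting ℓ and m: solving the 2×2 system gives (x, y) = (-2, -6).
Substitute into n: (0)(-2) + (3)(-6) = -18.
This equals -18, so (-2, -6) lies on all three lines and they are concurrent.

Yes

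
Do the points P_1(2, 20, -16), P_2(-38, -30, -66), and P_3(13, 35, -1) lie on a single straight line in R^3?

No

P_1P_2 = (-40, -50, -50), P_1P_3 = (11, 15, 15).
Comparing components 3 and 1: (-50)(11) − (-40)(15) = 50 ≠ 0, so P_1P_2 and P_1P_3 are not parallel and the points are not collinear.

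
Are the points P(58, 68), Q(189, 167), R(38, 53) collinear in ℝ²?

No

PQ = (131, 99), PR = (-20, -15).
If collinear, PR would be a scalar multiple of PQ. But (131)·(-15) ≠ (99)·(-20) (difference 15), so they are not parallel; the points are not collinear.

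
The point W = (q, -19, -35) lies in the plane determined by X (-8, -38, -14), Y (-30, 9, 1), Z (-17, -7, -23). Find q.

A normal to the plane is n = XY × XZ = (-888, -333, -259).
W lies in the plane iff n · XW = 0.
This gives (-888)q + (-7992) = 0, so q = -9.

-9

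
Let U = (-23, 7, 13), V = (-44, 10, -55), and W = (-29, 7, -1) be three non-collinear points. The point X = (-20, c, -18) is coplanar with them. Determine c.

Coplanarity requires UV · (UW × UX) = 0.
UV = (-21, 3, -68), UW = (-6, 0, -14); the triple product is linear in c with coefficient 114 and constant term -1482.
Setting it to zero: c = 13.

13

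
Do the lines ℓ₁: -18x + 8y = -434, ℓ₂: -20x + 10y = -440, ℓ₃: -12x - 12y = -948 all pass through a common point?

Intersecting ℓ₁ and ℓ₂: solving the 2×2 system gives (x, y) = (41, 38).
Substitute into ℓ₃: (-12)(41) + (-12)(38) = -948.
This equals -948, so (41, 38) lies on all three lines and they are concurrent.

Yes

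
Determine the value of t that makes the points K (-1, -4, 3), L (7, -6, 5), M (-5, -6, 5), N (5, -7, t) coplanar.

The points are coplanar iff KL · (KM × KN) = 0.
Expanding, this is linear in t: (-24)t + (144) = 0.
So t = 6.

6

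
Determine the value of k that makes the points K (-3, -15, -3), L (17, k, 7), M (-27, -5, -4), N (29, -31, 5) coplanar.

-27

Coplanarity ⇔ det[KL; KM; KN] = 0.
Expanding, this is linear in k: (160)k + (4320) = 0.
So k = -27.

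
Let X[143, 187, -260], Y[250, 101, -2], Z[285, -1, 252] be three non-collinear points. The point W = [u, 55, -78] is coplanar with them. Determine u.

-71

Coplanarity requires XY · (XZ × XW) = 0.
XY = (107, -86, 258), XZ = (142, -188, 512); the triple product is linear in u with coefficient 4472 and constant term 317512.
Setting it to zero: u = -71.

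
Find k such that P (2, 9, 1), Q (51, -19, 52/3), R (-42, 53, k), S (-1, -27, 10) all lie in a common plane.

Coplanarity ⇔ det[PQ; PR; PS] = 0.
Expanding, this is linear in k: (1848)k + (34496) = 0.
So k = -56/3.

-56/3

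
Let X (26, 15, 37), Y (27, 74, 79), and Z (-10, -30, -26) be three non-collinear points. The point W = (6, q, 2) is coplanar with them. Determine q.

-10

The plane through X, Y, Z has equation −1827x − 1449y + 2079z = 7686.
Substituting W: (-1449)q + (-6804) = 7686, so q = -10.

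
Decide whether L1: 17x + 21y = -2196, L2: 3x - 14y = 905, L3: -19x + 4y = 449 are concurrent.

Lines aᵢx + bᵢy = cᵢ with pairwise distinct directions are concurrent exactly when det[aᵢ bᵢ cᵢ] = 0.
Here the determinant is 0.
It vanishes, so the lines are concurrent at (-39, -73).

Yes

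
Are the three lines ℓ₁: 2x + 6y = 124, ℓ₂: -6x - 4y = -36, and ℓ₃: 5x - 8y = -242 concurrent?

Yes

Intersecting ℓ₁ and ℓ₂: solving the 2×2 system gives (x, y) = (-10, 24).
Substitute into ℓ₃: (5)(-10) + (-8)(24) = -242.
This equals -242, so (-10, 24) lies on all three lines and they are concurrent.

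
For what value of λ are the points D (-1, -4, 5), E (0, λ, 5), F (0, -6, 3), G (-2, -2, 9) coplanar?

-6

Coplanarity ⇔ det[DE; DF; DG] = 0.
Expanding, this is linear in λ: (-2)λ + (-12) = 0.
So λ = -6.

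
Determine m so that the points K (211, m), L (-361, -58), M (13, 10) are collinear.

46

The three points are collinear iff det[KL; KM] = 0.
This determinant is linear in m: (374)m + (-17204) = 0, so m = 46.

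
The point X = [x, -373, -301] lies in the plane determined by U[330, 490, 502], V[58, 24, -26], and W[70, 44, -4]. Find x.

-260

Coplanarity requires UV · (UW × UX) = 0.
UV = (-272, -466, -528), UW = (-260, -446, -506); the triple product is linear in x with coefficient 308 and constant term 80080.
Setting it to zero: x = -260.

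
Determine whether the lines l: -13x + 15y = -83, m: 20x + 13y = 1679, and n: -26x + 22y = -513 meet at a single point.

No

The three lines meet at one point iff the augmented coefficient matrix [aᵢ bᵢ cᵢ] has rank < 3, i.e. its determinant vanishes.
Here the determinant is 1407.
Nonzero, so no common point exists.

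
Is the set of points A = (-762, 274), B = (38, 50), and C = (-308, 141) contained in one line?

AB = (800, -224), AC = (454, -133).
det[AB; AC] = (800)(-133) − (-224)(454) = -4704.
The determinant is nonzero, so they are not collinear.

No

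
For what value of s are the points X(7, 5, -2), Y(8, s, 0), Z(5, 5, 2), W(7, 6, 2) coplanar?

Normal to plane XZW: n = (-4, 8, -2); plane equation n·P = 16.
Requiring n·Y = 16: (8)s + (-32) = 16.
So s = 6.

6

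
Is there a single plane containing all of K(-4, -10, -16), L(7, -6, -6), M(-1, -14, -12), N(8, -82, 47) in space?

No

A normal to the plane through K, L, M is n = KL × KM = (56, -14, -56).
The plane has equation n·P = 812. For N: n·N = -1036.
-1036 ≠ 812, so N is off the plane.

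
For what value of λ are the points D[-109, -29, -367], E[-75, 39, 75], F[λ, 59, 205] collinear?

Direction DE = (34, 68, 442). From the y-coordinate of F, the parameter along the line is τ = (59 − (-29))/68 = 22/17.
Then λ = (-109) + 22/17·(34) = -65.

-65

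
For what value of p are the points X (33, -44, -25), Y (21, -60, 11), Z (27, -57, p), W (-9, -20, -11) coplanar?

Coplanarity ⇔ det[XY; XZ; XW] = 0.
Expanding, this is linear in p: (960)p + (0) = 0.
So p = 0.

0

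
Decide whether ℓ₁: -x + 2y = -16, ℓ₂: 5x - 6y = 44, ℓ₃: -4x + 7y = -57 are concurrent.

No

The three lines meet at one point iff the augmented coefficient matrix [aᵢ bᵢ cᵢ] has rank < 3, i.e. its determinant vanishes.
Here the determinant is 8.
Nonzero, so no common point exists.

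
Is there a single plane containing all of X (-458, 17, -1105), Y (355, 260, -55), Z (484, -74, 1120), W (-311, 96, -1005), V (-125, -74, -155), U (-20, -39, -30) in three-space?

The plane through X, Y, Z has normal n = XY × XZ = (636225, -819825, -302889) and equation n·P = 29364270.
Checking the remaining points: n·W = 27834270, n·V = 28086720, n·U = 28335345.
Since n·W = 27834270 ≠ 29364270, W is off the plane and the points are not all coplanar.

No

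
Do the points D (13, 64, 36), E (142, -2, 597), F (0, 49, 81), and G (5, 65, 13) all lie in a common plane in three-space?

With D as base: DE = (129, -66, 561), DF = (-13, -15, 45), DG = (-8, 1, -23).
DF × DG = (300, -659, -133).
DE · (DF × DG) = 7581.
Since 7581 ≠ 0, the four points are not coplanar.

No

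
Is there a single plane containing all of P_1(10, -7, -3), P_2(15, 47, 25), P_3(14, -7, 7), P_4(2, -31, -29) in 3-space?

No

With P_1 as base: P_1P_2 = (5, 54, 28), P_1P_3 = (4, 0, 10), P_1P_4 = (-8, -24, -26).
P_1P_3 × P_1P_4 = (240, 24, -96).
P_1P_2 · (P_1P_3 × P_1P_4) = -192.
Since -192 ≠ 0, the four points are not coplanar.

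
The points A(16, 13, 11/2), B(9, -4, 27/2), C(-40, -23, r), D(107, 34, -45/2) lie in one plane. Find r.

63/2

Normal to plane ABD: n = (308, 532, 1400); plane equation n·P = 19544.
Requiring n·C = 19544: (1400)r + (-24556) = 19544.
So r = 63/2.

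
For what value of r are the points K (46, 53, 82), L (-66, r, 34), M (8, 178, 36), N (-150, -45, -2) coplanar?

-3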